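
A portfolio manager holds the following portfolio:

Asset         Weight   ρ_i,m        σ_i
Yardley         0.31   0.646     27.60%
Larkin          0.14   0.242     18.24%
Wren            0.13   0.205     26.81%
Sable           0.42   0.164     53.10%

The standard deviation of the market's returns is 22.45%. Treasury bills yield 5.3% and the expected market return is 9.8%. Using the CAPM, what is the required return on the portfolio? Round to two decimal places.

β_Yardley = 0.646 × 27.60% / 22.45% = 0.7942
β_Larkin = 0.242 × 18.24% / 22.45% = 0.1966
β_Wren = 0.205 × 26.81% / 22.45% = 0.2448
β_Sable = 0.164 × 53.10% / 22.45% = 0.3879
β_P = Σ w_i β_i = 0.31×0.7942 + 0.14×0.1966 + 0.13×0.2448 + 0.42×0.3879 = 0.4685
MRP = 9.8% − 5.3% = 4.50%
E(R_P) = R_f + β_P × MRP = 5.3% + 0.4685 × 4.5% = 7.41%

7.41%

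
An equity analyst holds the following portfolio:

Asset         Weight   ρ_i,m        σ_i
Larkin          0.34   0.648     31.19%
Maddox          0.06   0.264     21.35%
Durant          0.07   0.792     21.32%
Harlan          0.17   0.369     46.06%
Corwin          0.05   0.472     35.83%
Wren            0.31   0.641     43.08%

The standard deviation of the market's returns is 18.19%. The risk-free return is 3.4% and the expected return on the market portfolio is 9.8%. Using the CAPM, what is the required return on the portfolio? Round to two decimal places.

β_Larkin = 0.648 × 31.19% / 18.19% = 1.1111
β_Maddox = 0.264 × 21.35% / 18.19% = 0.3099
β_Durant = 0.792 × 21.32% / 18.19% = 0.9283
β_Harlan = 0.369 × 46.06% / 18.19% = 0.9344
β_Corwin = 0.472 × 35.83% / 18.19% = 0.9297
β_Wren = 0.641 × 43.08% / 18.19% = 1.5181
β_P = Σ w_i β_i = 0.34×1.1111 + 0.06×0.3099 + 0.07×0.9283 + 0.17×0.9344 + 0.05×0.9297 + 0.31×1.5181 = 1.1373
MRP = 9.8% − 3.4% = 6.40%
E(R_P) = R_f + β_P × MRP = 3.4% + 1.1373 × 6.4% = 10.68%

10.68%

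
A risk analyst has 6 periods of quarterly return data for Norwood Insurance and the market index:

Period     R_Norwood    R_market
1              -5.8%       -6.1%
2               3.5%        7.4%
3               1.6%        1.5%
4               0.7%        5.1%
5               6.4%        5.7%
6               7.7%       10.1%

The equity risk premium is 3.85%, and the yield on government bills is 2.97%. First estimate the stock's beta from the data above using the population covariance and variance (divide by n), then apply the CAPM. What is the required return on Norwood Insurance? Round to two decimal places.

Mean R_i = (-5.8 + 3.5 + 1.6 + 0.7 + 6.4 + 7.7) / 6 = 2.3500%
Mean R_m = (-6.1 + 7.4 + 1.5 + 5.1 + 5.7 + 10.1) / 6 = 3.9500%
Σ(R_i − R̄_i)(R_m − R̄_m) = 125.8050  ⇒  Cov = 125.8050 / 6 = 20.9675
Σ(R_m − R̄_m)² = 161.1150  ⇒  Var(R_m) = 161.1150 / 6 = 26.8525
β = Cov / Var(R_m) = 20.9675 / 26.8525 = 0.7808
E(R) = R_f + β × MRP = 2.97% + 0.7808 × 3.85% = 5.98%

5.98%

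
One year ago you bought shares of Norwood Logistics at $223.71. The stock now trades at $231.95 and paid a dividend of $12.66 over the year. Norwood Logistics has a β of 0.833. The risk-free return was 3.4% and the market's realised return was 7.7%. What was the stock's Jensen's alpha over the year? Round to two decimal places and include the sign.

Realised HPR = (P1 + D1 − P0) / P0 = (231.95 + 12.66 − 223.71) / 223.71 = 20.90 / 223.71 = 9.3425%
MRP = 7.7% − 3.4% = 4.30%
CAPM required = R_f + β·MRP = 3.4% + 0.833 × 4.3% = 6.9819%
α = realised − required = 9.3425% − 6.9819% = +2.36%

+2.36%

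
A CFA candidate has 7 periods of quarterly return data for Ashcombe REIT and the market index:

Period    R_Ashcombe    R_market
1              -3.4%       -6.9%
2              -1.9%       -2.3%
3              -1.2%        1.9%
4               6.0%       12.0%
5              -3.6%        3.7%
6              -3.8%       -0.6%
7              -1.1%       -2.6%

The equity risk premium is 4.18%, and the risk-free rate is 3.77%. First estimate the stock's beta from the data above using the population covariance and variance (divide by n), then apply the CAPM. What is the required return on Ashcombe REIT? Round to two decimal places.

5.62%

Mean R_i = (-3.4 − 1.9 − 1.2 + 6.0 − 3.6 − 3.8 − 1.1) / 7 = -1.2857%
Mean R_m = (-6.9 − 2.3 + 1.9 + 12.0 + 3.7 − 0.6 − 2.6) / 7 = 0.7429%
Σ(R_i − R̄_i)(R_m − R̄_m) = 96.0557  ⇒  Cov = 96.0557 / 7 = 13.7222
Σ(R_m − R̄_m)² = 217.4571  ⇒  Var(R_m) = 217.4571 / 7 = 31.0653
β = Cov / Var(R_m) = 13.7222 / 31.0653 = 0.4417
E(R) = R_f + β × MRP = 3.77% + 0.4417 × 4.18% = 5.62%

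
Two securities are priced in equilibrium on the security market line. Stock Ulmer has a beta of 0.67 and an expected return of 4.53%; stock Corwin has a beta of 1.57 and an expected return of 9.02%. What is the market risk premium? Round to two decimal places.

4.99%

Both satisfy E(R) = R_f + β·MRP, so the slope of the SML is
MRP = (9.02% − 4.53%) / (1.57 − 0.67) = 4.49% / 0.90 = 4.9889%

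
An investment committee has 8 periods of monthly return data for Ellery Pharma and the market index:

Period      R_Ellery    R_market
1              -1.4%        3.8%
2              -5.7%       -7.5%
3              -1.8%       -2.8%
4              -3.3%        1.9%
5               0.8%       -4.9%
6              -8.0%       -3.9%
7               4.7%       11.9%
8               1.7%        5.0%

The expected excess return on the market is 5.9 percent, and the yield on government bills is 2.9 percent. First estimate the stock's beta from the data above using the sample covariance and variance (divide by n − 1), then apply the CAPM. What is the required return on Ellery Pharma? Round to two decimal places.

Mean R_i = (-1.4 − 5.7 − 1.8 − 3.3 + 0.8 − 8.0 + 4.7 + 1.7) / 8 = -1.6250%
Mean R_m = (3.8 − 7.5 − 2.8 + 1.9 − 4.9 − 3.9 + 11.9 + 5.0) / 8 = 0.4375%
Σ(R_i − R̄_i)(R_m − R̄_m) = 133.5975  ⇒  Cov = 133.5975 / 7 = 19.0854
Σ(R_m − R̄_m)² = 286.4388  ⇒  Var(R_m) = 286.4388 / 7 = 40.9198
β = Cov / Var(R_m) = 19.0854 / 40.9198 = 0.4664
E(R) = R_f + β × MRP = 2.9% + 0.4664 × 5.9% = 5.65%

5.65%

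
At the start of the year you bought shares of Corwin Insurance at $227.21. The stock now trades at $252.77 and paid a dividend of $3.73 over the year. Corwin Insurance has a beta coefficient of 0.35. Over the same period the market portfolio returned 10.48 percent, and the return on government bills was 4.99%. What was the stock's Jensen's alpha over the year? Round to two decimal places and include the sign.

Realised HPR = (P1 + D1 − P0) / P0 = (252.77 + 3.73 − 227.21) / 227.21 = 29.29 / 227.21 = 12.8912%
MRP = 10.48% − 4.99% = 5.49%
CAPM required = R_f + β·MRP = 4.99% + 0.35 × 5.49% = 6.9115%
α = realised − required = 12.8912% − 6.9115% = +5.98%

+5.98%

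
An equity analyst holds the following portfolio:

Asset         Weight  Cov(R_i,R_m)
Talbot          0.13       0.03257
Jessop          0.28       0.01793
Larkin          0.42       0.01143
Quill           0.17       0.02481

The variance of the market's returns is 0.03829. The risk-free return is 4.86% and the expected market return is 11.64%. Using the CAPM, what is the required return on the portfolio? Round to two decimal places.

8.10%

β_Talbot = 0.03257 / 0.03829 = 0.8506
β_Jessop = 0.01793 / 0.03829 = 0.4683
β_Larkin = 0.01143 / 0.03829 = 0.2985
β_Quill = 0.02481 / 0.03829 = 0.6479
β_P = Σ w_i β_i = 0.13×0.8506 + 0.28×0.4683 + 0.42×0.2985 + 0.17×0.6479 = 0.4772
MRP = 11.64% − 4.86% = 6.78%
E(R_P) = R_f + β_P × MRP = 4.86% + 0.4772 × 6.78% = 8.10%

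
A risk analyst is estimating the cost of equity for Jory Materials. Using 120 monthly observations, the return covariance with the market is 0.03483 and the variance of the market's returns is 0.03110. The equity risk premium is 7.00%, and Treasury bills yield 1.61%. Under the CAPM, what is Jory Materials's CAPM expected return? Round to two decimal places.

β = Cov(R_i, R_m) / Var(R_m) = 0.03483 / 0.03110 = 1.1199
E(R) = R_f + β × MRP = 1.61% + 1.1199 × 7.00% = 9.45%

9.45%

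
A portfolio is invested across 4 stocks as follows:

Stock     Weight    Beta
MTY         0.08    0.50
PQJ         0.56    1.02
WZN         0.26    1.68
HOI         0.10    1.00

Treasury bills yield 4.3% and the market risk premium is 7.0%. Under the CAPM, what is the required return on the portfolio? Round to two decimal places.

β_P = Σ w_i β_i = 0.08×0.50 + 0.56×1.02 + 0.26×1.68 + 0.10×1.00 = 1.1480
E(R_P) = R_f + β_P × MRP = 4.3% + 1.1480 × 7.0% = 12.34%

12.34%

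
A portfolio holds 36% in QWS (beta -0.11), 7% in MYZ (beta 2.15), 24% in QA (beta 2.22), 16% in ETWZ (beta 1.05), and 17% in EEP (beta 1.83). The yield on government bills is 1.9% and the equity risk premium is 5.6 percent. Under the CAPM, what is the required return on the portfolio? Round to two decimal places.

β_P = Σ w_i β_i = 0.36×-0.11 + 0.07×2.15 + 0.24×2.22 + 0.16×1.05 + 0.17×1.83 = 1.1228
E(R_P) = R_f + β_P × MRP = 1.9% + 1.1228 × 5.6% = 8.19%

8.19%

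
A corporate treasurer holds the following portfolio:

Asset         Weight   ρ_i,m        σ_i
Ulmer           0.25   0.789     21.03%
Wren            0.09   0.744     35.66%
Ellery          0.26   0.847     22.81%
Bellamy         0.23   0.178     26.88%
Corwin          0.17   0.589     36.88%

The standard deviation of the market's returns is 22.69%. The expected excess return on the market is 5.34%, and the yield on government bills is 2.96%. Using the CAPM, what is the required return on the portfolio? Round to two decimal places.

β_Ulmer = 0.789 × 21.03% / 22.69% = 0.7313
β_Wren = 0.744 × 35.66% / 22.69% = 1.1693
β_Ellery = 0.847 × 22.81% / 22.69% = 0.8515
β_Bellamy = 0.178 × 26.88% / 22.69% = 0.2109
β_Corwin = 0.589 × 36.88% / 22.69% = 0.9574
β_P = Σ w_i β_i = 0.25×0.7313 + 0.09×1.1693 + 0.26×0.8515 + 0.23×0.2109 + 0.17×0.9574 = 0.7207
E(R_P) = R_f + β_P × MRP = 2.96% + 0.7207 × 5.34% = 6.81%

6.81%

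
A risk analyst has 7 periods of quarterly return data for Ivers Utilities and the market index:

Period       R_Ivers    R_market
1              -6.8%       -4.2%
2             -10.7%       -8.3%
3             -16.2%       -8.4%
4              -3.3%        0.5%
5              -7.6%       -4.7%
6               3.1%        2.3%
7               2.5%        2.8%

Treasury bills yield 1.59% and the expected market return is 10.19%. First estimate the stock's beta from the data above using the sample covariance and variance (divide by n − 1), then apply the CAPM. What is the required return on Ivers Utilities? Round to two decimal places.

13.67%

Mean R_i = (-6.8 − 10.7 − 16.2 − 3.3 − 7.6 + 3.1 + 2.5) / 7 = -5.5714%
Mean R_m = (-4.2 − 8.3 − 8.4 + 0.5 − 4.7 + 2.3 + 2.8) / 7 = -2.8571%
Σ(R_i − R̄_i)(R_m − R̄_m) = 190.2214  ⇒  Cov = 190.2214 / 6 = 31.7036
Σ(R_m − R̄_m)² = 135.4171  ⇒  Var(R_m) = 135.4171 / 6 = 22.5695
β = Cov / Var(R_m) = 31.7036 / 22.5695 = 1.4047
MRP = 10.19% − 1.59% = 8.60%
E(R) = R_f + β × MRP = 1.59% + 1.4047 × 8.60% = 13.67%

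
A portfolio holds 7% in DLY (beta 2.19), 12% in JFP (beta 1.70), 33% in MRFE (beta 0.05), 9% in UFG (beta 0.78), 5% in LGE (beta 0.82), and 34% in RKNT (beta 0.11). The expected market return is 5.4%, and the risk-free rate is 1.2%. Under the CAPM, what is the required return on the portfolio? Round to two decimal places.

3.39%

β_P = Σ w_i β_i = 0.07×2.19 + 0.12×1.70 + 0.33×0.05 + 0.09×0.78 + 0.05×0.82 + 0.34×0.11 = 0.5224
MRP = 5.4% − 1.2% = 4.20%
E(R_P) = R_f + β_P × MRP = 1.2% + 0.5224 × 4.2% = 3.39%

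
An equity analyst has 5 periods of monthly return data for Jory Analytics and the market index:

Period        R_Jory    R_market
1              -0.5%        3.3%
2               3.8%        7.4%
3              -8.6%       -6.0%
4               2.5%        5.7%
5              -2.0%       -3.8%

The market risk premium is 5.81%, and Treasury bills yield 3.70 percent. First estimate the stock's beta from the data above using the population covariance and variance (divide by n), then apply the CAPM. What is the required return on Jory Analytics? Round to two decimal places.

8.11%

Mean R_i = (-0.5 + 3.8 − 8.6 + 2.5 − 2.0) / 5 = -0.9600%
Mean R_m = (3.3 + 7.4 − 6.0 + 5.7 − 3.8) / 5 = 1.3200%
Σ(R_i − R̄_i)(R_m − R̄_m) = 106.2560  ⇒  Cov = 106.2560 / 5 = 21.2512
Σ(R_m − R̄_m)² = 139.8680  ⇒  Var(R_m) = 139.8680 / 5 = 27.9736
β = Cov / Var(R_m) = 21.2512 / 27.9736 = 0.7597
E(R) = R_f + β × MRP = 3.70% + 0.7597 × 5.81% = 8.11%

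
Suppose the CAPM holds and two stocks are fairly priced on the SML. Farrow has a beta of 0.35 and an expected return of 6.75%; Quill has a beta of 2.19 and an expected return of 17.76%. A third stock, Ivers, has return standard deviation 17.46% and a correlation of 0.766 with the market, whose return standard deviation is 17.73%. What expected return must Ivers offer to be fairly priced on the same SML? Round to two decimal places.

9.17%

MRP = (17.76% − 6.75%) / (2.19 − 0.35) = 5.9837%
R_f = 6.75% − 0.35 × 5.9837% = 4.6557%
β_Ivers = ρ·σ_i/σ_m = 0.766 × 17.46 / 17.73 = 0.7543
E(R_Ivers) = R_f + β × MRP = 4.6557% + 0.7543 × 5.9837% = 9.17%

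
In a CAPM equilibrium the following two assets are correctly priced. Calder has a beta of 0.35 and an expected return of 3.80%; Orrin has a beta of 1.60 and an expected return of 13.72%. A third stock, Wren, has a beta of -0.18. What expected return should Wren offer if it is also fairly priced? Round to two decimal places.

-0.41%

MRP (SML slope) = (13.72% − 3.80%) / (1.60 − 0.35) = 9.92% / 1.25 = 7.9360%
R_f (intercept) = 3.80% − 0.35 × 7.9360% = 1.0224%
E(R_Wren) = R_f + β × MRP = 1.0224% + -0.18 × 7.9360% = -0.41%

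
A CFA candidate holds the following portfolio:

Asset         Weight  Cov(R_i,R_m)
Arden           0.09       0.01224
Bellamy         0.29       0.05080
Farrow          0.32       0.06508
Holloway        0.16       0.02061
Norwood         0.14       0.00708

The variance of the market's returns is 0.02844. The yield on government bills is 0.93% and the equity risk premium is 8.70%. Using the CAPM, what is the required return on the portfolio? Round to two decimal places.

13.46%

β_Arden = 0.01224 / 0.02844 = 0.4304
β_Bellamy = 0.05080 / 0.02844 = 1.7862
β_Farrow = 0.06508 / 0.02844 = 2.2883
β_Holloway = 0.02061 / 0.02844 = 0.7247
β_Norwood = 0.00708 / 0.02844 = 0.2489
β_P = Σ w_i β_i = 0.09×0.4304 + 0.29×1.7862 + 0.32×2.2883 + 0.16×0.7247 + 0.14×0.2489 = 1.4398
E(R_P) = R_f + β_P × MRP = 0.93% + 1.4398 × 8.70% = 13.46%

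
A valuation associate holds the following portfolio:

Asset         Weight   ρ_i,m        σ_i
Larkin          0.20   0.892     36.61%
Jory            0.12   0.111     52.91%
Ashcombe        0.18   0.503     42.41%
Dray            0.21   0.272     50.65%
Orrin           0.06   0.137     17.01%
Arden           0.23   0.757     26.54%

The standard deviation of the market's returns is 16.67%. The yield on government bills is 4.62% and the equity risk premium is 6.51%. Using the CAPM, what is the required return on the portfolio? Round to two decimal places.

11.93%

β_Larkin = 0.892 × 36.61% / 16.67% = 1.9590
β_Jory = 0.111 × 52.91% / 16.67% = 0.3523
β_Ashcombe = 0.503 × 42.41% / 16.67% = 1.2797
β_Dray = 0.272 × 50.65% / 16.67% = 0.8264
β_Orrin = 0.137 × 17.01% / 16.67% = 0.1398
β_Arden = 0.757 × 26.54% / 16.67% = 1.2052
β_P = Σ w_i β_i = 0.20×1.9590 + 0.12×0.3523 + 0.18×1.2797 + 0.21×0.8264 + 0.06×0.1398 + 0.23×1.2052 = 1.1236
E(R_P) = R_f + β_P × MRP = 4.62% + 1.1236 × 6.51% = 11.93%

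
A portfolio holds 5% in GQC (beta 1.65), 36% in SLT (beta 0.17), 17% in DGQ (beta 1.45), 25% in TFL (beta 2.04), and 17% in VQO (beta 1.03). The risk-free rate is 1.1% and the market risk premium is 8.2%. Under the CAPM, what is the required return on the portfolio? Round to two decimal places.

β_P = Σ w_i β_i = 0.05×1.65 + 0.36×0.17 + 0.17×1.45 + 0.25×2.04 + 0.17×1.03 = 1.0753
E(R_P) = R_f + β_P × MRP = 1.1% + 1.0753 × 8.2% = 9.92%

9.92%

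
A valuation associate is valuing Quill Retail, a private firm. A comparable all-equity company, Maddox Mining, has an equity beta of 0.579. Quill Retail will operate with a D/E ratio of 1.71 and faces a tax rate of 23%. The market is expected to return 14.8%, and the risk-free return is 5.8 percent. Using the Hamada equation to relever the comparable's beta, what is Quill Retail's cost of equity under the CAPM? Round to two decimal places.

β_L = β_U × [1 + (1 − t)(D/E)] = 0.579 × [1 + (1 − 0.23) × 1.71]
    = 0.579 × [1 + 0.77 × 1.71] = 0.579 × 2.3167 = 1.3414
MRP = 14.8% − 5.8% = 9.00%
E(R) = R_f + β_L × MRP = 5.8% + 1.3414 × 9.0% = 17.87%

17.87%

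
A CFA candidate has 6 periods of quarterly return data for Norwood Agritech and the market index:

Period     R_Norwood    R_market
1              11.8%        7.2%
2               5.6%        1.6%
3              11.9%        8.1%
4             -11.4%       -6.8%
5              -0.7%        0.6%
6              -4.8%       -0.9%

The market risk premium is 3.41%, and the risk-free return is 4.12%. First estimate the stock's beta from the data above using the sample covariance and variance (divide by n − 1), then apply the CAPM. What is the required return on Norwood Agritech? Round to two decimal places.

Mean R_i = (11.8 + 5.6 + 11.9 − 11.4 − 0.7 − 4.8) / 6 = 2.0667%
Mean R_m = (7.2 + 1.6 + 8.1 − 6.8 + 0.6 − 0.9) / 6 = 1.6333%
Σ(R_i − R̄_i)(R_m − R̄_m) = 251.4767  ⇒  Cov = 251.4767 / 5 = 50.2953
Σ(R_m − R̄_m)² = 151.4133  ⇒  Var(R_m) = 151.4133 / 5 = 30.2827
β = Cov / Var(R_m) = 50.2953 / 30.2827 = 1.6609
E(R) = R_f + β × MRP = 4.12% + 1.6609 × 3.41% = 9.78%

9.78%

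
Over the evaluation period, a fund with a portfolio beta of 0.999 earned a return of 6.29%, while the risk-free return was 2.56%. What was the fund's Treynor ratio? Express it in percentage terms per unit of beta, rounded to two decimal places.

3.73%

Treynor = (R_P − R_f) / β_P = (6.29% − 2.56%) / 0.9990 = 3.73% / 0.9990 = 3.73%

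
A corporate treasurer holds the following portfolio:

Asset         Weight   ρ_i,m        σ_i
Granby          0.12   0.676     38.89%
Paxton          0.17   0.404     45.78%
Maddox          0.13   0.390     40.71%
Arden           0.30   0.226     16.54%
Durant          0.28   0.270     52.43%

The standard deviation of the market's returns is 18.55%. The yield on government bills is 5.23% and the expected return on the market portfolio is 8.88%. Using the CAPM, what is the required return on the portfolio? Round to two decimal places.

7.88%

β_Granby = 0.676 × 38.89% / 18.55% = 1.4172
β_Paxton = 0.404 × 45.78% / 18.55% = 0.9970
β_Maddox = 0.390 × 40.71% / 18.55% = 0.8559
β_Arden = 0.226 × 16.54% / 18.55% = 0.2015
β_Durant = 0.270 × 52.43% / 18.55% = 0.7631
β_P = Σ w_i β_i = 0.12×1.4172 + 0.17×0.9970 + 0.13×0.8559 + 0.30×0.2015 + 0.28×0.7631 = 0.7249
MRP = 8.88% − 5.23% = 3.65%
E(R_P) = R_f + β_P × MRP = 5.23% + 0.7249 × 3.65% = 7.88%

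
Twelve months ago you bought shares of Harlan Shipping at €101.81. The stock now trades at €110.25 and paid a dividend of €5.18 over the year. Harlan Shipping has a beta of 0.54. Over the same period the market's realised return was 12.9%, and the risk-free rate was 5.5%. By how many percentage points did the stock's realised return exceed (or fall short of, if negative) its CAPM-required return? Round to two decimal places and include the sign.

+3.88%

Realised HPR = (P1 + D1 − P0) / P0 = (110.25 + 5.18 − 101.81) / 101.81 = 13.62 / 101.81 = 13.3779%
MRP = 12.9% − 5.5% = 7.40%
CAPM required = R_f + β·MRP = 5.5% + 0.54 × 7.4% = 9.4960%
α = realised − required = 13.3779% − 9.4960% = +3.88%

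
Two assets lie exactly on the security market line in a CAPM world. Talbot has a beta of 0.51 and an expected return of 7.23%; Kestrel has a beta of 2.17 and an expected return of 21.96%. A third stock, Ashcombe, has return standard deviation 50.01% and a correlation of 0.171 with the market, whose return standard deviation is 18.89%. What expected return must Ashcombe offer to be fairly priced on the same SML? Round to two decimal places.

6.72%

MRP = (21.96% − 7.23%) / (2.17 − 0.51) = 8.8735%
R_f = 7.23% − 0.51 × 8.8735% = 2.7045%
β_Ashcombe = ρ·σ_i/σ_m = 0.171 × 50.01 / 18.89 = 0.4527
E(R_Ashcombe) = R_f + β × MRP = 2.7045% + 0.4527 × 8.8735% = 6.72%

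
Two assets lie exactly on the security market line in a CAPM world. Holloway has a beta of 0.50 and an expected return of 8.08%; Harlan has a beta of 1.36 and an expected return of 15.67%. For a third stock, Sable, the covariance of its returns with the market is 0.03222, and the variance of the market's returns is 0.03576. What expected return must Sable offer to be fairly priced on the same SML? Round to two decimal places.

MRP = (15.67% − 8.08%) / (1.36 − 0.50) = 8.8256%
R_f = 8.08% − 0.50 × 8.8256% = 3.6672%
β_Sable = Cov / Var(R_m) = 0.03222 / 0.03576 = 0.9010
E(R_Sable) = R_f + β × MRP = 3.6672% + 0.9010 × 8.8256% = 11.62%

11.62%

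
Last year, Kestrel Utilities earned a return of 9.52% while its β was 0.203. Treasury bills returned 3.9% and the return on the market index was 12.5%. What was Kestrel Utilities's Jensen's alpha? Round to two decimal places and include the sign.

Market excess return = 12.5% − 3.9% = 8.60%
CAPM benchmark = R_f + β(R_m − R_f) = 3.9% + 0.203 × 8.6% = 5.6458%
α = actual − benchmark = 9.52% − 5.6458% = +3.87%

+3.87%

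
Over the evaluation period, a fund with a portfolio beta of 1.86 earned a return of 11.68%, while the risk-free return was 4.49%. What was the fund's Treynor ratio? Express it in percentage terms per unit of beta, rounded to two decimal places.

Treynor = (R_P − R_f) / β_P = (11.68% − 4.49%) / 1.8600 = 7.19% / 1.8600 = 3.87%

3.87%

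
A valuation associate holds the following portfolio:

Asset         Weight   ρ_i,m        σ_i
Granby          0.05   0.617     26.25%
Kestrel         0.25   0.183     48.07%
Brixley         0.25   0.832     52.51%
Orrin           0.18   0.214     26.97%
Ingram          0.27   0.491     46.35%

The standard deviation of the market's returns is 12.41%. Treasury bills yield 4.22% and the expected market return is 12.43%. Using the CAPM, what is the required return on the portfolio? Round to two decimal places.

β_Granby = 0.617 × 26.25% / 12.41% = 1.3051
β_Kestrel = 0.183 × 48.07% / 12.41% = 0.7088
β_Brixley = 0.832 × 52.51% / 12.41% = 3.5204
β_Orrin = 0.214 × 26.97% / 12.41% = 0.4651
β_Ingram = 0.491 × 46.35% / 12.41% = 1.8338
β_P = Σ w_i β_i = 0.05×1.3051 + 0.25×0.7088 + 0.25×3.5204 + 0.18×0.4651 + 0.27×1.8338 = 1.7014
MRP = 12.43% − 4.22% = 8.21%
E(R_P) = R_f + β_P × MRP = 4.22% + 1.7014 × 8.21% = 18.19%

18.19%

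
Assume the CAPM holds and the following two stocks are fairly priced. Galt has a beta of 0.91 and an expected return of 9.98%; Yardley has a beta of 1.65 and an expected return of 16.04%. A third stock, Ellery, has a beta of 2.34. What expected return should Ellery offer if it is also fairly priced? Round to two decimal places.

21.69%

MRP (SML slope) = (16.04% − 9.98%) / (1.65 − 0.91) = 6.06% / 0.74 = 8.1892%
R_f (intercept) = 9.98% − 0.91 × 8.1892% = 2.5278%
E(R_Ellery) = R_f + β × MRP = 2.5278% + 2.34 × 8.1892% = 21.69%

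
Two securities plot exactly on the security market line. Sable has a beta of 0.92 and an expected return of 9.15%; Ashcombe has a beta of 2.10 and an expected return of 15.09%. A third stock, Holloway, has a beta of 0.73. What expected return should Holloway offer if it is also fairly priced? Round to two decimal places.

8.19%

MRP (SML slope) = (15.09% − 9.15%) / (2.10 − 0.92) = 5.94% / 1.18 = 5.0339%
R_f (intercept) = 9.15% − 0.92 × 5.0339% = 4.5188%
E(R_Holloway) = R_f + β × MRP = 4.5188% + 0.73 × 5.0339% = 8.19%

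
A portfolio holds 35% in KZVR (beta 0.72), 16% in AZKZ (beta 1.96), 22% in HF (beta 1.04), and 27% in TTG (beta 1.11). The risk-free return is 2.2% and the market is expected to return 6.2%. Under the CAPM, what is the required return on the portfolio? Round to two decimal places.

6.58%

β_P = Σ w_i β_i = 0.35×0.72 + 0.16×1.96 + 0.22×1.04 + 0.27×1.11 = 1.0941
MRP = 6.2% − 2.2% = 4.00%
E(R_P) = R_f + β_P × MRP = 2.2% + 1.0941 × 4.0% = 6.58%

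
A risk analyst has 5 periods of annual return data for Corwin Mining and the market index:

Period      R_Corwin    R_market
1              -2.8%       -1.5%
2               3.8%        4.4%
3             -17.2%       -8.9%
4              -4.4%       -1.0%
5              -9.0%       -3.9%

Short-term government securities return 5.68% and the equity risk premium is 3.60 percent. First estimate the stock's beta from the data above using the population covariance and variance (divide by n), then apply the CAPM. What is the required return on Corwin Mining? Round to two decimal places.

11.43%

Mean R_i = (-2.8 + 3.8 − 17.2 − 4.4 − 9.0) / 5 = -5.9200%
Mean R_m = (-1.5 + 4.4 − 8.9 − 1.0 − 3.9) / 5 = -2.1800%
Σ(R_i − R̄_i)(R_m − R̄_m) = 148.9720  ⇒  Cov = 148.9720 / 5 = 29.7944
Σ(R_m − R̄_m)² = 93.2680  ⇒  Var(R_m) = 93.2680 / 5 = 18.6536
β = Cov / Var(R_m) = 29.7944 / 18.6536 = 1.5972
E(R) = R_f + β × MRP = 5.68% + 1.5972 × 3.60% = 11.43%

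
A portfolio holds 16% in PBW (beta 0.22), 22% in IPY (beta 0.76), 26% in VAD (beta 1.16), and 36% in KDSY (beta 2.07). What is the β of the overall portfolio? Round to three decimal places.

β_P = Σ w_i β_i = 0.16×0.22 + 0.22×0.76 + 0.26×1.16 + 0.36×2.07 = 1.2492

1.249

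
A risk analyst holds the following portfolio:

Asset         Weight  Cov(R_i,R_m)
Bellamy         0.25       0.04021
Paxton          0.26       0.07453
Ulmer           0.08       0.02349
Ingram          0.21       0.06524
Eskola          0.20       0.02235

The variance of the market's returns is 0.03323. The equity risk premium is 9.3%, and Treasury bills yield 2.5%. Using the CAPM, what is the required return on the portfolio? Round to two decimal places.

16.35%

β_Bellamy = 0.04021 / 0.03323 = 1.2101
β_Paxton = 0.07453 / 0.03323 = 2.2429
β_Ulmer = 0.02349 / 0.03323 = 0.7069
β_Ingram = 0.06524 / 0.03323 = 1.9633
β_Eskola = 0.02235 / 0.03323 = 0.6726
β_P = Σ w_i β_i = 0.25×1.2101 + 0.26×2.2429 + 0.08×0.7069 + 0.21×1.9633 + 0.20×0.6726 = 1.4890
E(R_P) = R_f + β_P × MRP = 2.5% + 1.4890 × 9.3% = 16.35%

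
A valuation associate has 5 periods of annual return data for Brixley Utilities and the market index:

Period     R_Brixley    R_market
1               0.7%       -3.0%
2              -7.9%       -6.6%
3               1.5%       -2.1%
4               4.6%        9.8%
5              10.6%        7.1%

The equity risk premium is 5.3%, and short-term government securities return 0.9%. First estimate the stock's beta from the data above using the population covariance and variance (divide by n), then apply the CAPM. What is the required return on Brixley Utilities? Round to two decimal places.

5.11%

Mean R_i = (0.7 − 7.9 + 1.5 + 4.6 + 10.6) / 5 = 1.9000%
Mean R_m = (-3.0 − 6.6 − 2.1 + 9.8 + 7.1) / 5 = 1.0400%
Σ(R_i − R̄_i)(R_m − R̄_m) = 157.3500  ⇒  Cov = 157.3500 / 5 = 31.4700
Σ(R_m − R̄_m)² = 198.0120  ⇒  Var(R_m) = 198.0120 / 5 = 39.6024
β = Cov / Var(R_m) = 31.4700 / 39.6024 = 0.7946
E(R) = R_f + β × MRP = 0.9% + 0.7946 × 5.3% = 5.11%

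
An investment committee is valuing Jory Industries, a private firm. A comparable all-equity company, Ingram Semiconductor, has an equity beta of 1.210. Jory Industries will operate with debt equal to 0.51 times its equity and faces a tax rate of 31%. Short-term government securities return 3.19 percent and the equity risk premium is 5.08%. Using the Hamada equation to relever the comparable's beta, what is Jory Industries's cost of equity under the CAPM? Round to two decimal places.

β_L = β_U × [1 + (1 − t)(D/E)] = 1.210 × [1 + (1 − 0.31) × 0.51]
    = 1.210 × [1 + 0.69 × 0.51] = 1.210 × 1.3519 = 1.6358
E(R) = R_f + β_L × MRP = 3.19% + 1.6358 × 5.08% = 11.50%

11.50%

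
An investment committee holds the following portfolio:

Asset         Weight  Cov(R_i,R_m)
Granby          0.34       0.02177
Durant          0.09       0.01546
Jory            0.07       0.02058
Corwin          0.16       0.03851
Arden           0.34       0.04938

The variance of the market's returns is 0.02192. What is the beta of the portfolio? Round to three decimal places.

1.514

β_Granby = 0.02177 / 0.02192 = 0.9932
β_Durant = 0.01546 / 0.02192 = 0.7053
β_Jory = 0.02058 / 0.02192 = 0.9389
β_Corwin = 0.03851 / 0.02192 = 1.7568
β_Arden = 0.04938 / 0.02192 = 2.2527
β_P = Σ w_i β_i = 0.34×0.9932 + 0.09×0.7053 + 0.07×0.9389 + 0.16×1.7568 + 0.34×2.2527 = 1.5139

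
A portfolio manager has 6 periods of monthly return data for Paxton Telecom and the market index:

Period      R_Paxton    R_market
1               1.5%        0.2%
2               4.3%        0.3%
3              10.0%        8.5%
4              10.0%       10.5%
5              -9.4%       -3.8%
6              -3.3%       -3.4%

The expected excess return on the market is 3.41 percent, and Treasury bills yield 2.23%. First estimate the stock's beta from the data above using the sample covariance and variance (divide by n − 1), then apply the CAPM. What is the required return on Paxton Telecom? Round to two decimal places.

6.17%

Mean R_i = (1.5 + 4.3 + 10.0 + 10.0 − 9.4 − 3.3) / 6 = 2.1833%
Mean R_m = (0.2 + 0.3 + 8.5 + 10.5 − 3.8 − 3.4) / 6 = 2.0500%
Σ(R_i − R̄_i)(R_m − R̄_m) = 211.6750  ⇒  Cov = 211.6750 / 5 = 42.3350
Σ(R_m − R̄_m)² = 183.4150  ⇒  Var(R_m) = 183.4150 / 5 = 36.6830
β = Cov / Var(R_m) = 42.3350 / 36.6830 = 1.1541
E(R) = R_f + β × MRP = 2.23% + 1.1541 × 3.41% = 6.17%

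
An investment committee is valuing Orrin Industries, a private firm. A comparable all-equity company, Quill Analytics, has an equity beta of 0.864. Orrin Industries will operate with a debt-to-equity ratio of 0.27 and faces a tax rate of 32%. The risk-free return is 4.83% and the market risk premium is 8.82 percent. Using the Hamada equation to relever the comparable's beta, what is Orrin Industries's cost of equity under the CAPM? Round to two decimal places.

13.85%

β_L = β_U × [1 + (1 − t)(D/E)] = 0.864 × [1 + (1 − 0.32) × 0.27]
    = 0.864 × [1 + 0.68 × 0.27] = 0.864 × 1.1836 = 1.0226
E(R) = R_f + β_L × MRP = 4.83% + 1.0226 × 8.82% = 13.85%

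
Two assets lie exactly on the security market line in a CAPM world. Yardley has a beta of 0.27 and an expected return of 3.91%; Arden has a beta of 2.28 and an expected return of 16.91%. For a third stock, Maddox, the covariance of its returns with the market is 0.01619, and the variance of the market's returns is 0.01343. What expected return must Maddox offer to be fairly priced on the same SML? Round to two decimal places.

MRP = (16.91% − 3.91%) / (2.28 − 0.27) = 6.4677%
R_f = 3.91% − 0.27 × 6.4677% = 2.1637%
β_Maddox = Cov / Var(R_m) = 0.01619 / 0.01343 = 1.2055
E(R_Maddox) = R_f + β × MRP = 2.1637% + 1.2055 × 6.4677% = 9.96%

9.96%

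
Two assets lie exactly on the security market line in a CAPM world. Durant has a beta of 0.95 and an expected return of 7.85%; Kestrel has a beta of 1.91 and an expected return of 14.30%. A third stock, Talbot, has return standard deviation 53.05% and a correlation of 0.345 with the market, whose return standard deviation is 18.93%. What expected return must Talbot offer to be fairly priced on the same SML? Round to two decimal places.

MRP = (14.30% − 7.85%) / (1.91 − 0.95) = 6.7188%
R_f = 7.85% − 0.95 × 6.7188% = 1.4671%
β_Talbot = ρ·σ_i/σ_m = 0.345 × 53.05 / 18.93 = 0.9668
E(R_Talbot) = R_f + β × MRP = 1.4671% + 0.9668 × 6.7188% = 7.96%

7.96%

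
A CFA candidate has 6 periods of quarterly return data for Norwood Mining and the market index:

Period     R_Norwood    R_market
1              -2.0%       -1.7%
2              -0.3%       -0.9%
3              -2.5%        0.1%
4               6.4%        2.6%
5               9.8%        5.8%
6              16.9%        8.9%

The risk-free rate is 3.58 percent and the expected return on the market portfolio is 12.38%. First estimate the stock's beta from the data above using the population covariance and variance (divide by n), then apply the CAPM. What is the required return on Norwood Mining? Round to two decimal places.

Mean R_i = (-2.0 − 0.3 − 2.5 + 6.4 + 9.8 + 16.9) / 6 = 4.7167%
Mean R_m = (-1.7 − 0.9 + 0.1 + 2.6 + 5.8 + 8.9) / 6 = 2.4667%
Σ(R_i − R̄_i)(R_m − R̄_m) = 157.5033  ⇒  Cov = 157.5033 / 6 = 26.2506
Σ(R_m − R̄_m)² = 86.8133  ⇒  Var(R_m) = 86.8133 / 6 = 14.4689
β = Cov / Var(R_m) = 26.2506 / 14.4689 = 1.8143
MRP = 12.38% − 3.58% = 8.80%
E(R) = R_f + β × MRP = 3.58% + 1.8143 × 8.80% = 19.55%

19.55%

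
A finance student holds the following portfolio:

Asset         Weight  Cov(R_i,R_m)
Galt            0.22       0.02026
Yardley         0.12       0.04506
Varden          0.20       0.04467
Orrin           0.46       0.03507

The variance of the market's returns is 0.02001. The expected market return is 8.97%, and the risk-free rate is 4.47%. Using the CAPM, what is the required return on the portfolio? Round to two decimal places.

12.33%

β_Galt = 0.02026 / 0.02001 = 1.0125
β_Yardley = 0.04506 / 0.02001 = 2.2519
β_Varden = 0.04467 / 0.02001 = 2.2324
β_Orrin = 0.03507 / 0.02001 = 1.7526
β_P = Σ w_i β_i = 0.22×1.0125 + 0.12×2.2519 + 0.20×2.2324 + 0.46×1.7526 = 1.7457
MRP = 8.97% − 4.47% = 4.50%
E(R_P) = R_f + β_P × MRP = 4.47% + 1.7457 × 4.50% = 12.33%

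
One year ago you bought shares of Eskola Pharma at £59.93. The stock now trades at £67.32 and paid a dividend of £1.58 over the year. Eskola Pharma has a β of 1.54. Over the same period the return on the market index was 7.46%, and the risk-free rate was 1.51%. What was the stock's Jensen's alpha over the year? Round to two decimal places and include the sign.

+4.29%

Realised HPR = (P1 + D1 − P0) / P0 = (67.32 + 1.58 − 59.93) / 59.93 = 8.97 / 59.93 = 14.9675%
MRP = 7.46% − 1.51% = 5.95%
CAPM required = R_f + β·MRP = 1.51% + 1.54 × 5.95% = 10.6730%
α = realised − required = 14.9675% − 10.6730% = +4.29%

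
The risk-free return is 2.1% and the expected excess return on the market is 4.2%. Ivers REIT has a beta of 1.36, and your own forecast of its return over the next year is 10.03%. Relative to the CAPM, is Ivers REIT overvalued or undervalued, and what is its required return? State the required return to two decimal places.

Undervalued; required return 7.81%

Required return = R_f + β·MRP = 2.1% + 1.36 × 4.2% = 7.81%
Forecast 10.03% > required 7.81% → the stock plots above the SML → undervalued.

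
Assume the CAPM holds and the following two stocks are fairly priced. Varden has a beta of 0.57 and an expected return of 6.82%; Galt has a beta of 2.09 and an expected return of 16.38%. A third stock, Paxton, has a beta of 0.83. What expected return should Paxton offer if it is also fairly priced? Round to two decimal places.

MRP (SML slope) = (16.38% − 6.82%) / (2.09 − 0.57) = 9.56% / 1.52 = 6.2895%
R_f (intercept) = 6.82% − 0.57 × 6.2895% = 3.2350%
E(R_Paxton) = R_f + β × MRP = 3.2350% + 0.83 × 6.2895% = 8.46%

8.46%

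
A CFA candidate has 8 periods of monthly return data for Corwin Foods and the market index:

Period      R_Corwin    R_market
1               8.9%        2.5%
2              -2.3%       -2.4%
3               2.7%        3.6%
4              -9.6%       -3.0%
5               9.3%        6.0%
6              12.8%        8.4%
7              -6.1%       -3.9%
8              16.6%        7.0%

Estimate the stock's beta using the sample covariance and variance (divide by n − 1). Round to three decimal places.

Mean R_i = (8.9 − 2.3 + 2.7 − 9.6 + 9.3 + 12.8 − 6.1 + 16.6) / 8 = 4.0375%
Mean R_m = (2.5 − 2.4 + 3.6 − 3.0 + 6.0 + 8.4 − 3.9 + 7.0) / 8 = 2.2750%
Σ(R_i − R̄_i)(R_m − R̄_m) = 296.1175  ⇒  Cov = 296.1175 / 7 = 42.3025
Σ(R_m − R̄_m)² = 163.3350  ⇒  Var(R_m) = 163.3350 / 7 = 23.3336
β = Cov / Var(R_m) = 42.3025 / 23.3336 = 1.8129

1.813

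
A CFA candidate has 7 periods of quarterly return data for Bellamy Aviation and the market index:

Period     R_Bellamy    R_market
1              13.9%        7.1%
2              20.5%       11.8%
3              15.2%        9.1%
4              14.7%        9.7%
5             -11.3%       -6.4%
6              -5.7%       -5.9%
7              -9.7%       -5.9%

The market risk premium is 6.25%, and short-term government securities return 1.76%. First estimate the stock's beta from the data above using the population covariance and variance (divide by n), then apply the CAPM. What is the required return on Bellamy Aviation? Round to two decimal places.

Mean R_i = (13.9 + 20.5 + 15.2 + 14.7 − 11.3 − 5.7 − 9.7) / 7 = 5.3714%
Mean R_m = (7.1 + 11.8 + 9.1 + 9.7 − 6.4 − 5.9 − 5.9) / 7 = 2.7857%
Σ(R_i − R̄_i)(R_m − R̄_m) = 679.9371  ⇒  Cov = 679.9371 / 7 = 97.1339
Σ(R_m − R̄_m)² = 422.8086  ⇒  Var(R_m) = 422.8086 / 7 = 60.4012
β = Cov / Var(R_m) = 97.1339 / 60.4012 = 1.6081
E(R) = R_f + β × MRP = 1.76% + 1.6081 × 6.25% = 11.81%

11.81%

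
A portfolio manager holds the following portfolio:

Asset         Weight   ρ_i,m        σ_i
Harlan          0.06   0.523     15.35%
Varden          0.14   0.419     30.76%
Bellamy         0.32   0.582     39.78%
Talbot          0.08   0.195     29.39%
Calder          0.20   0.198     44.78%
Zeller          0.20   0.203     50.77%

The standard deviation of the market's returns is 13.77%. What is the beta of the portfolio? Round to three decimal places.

β_Harlan = 0.523 × 15.35% / 13.77% = 0.5830
β_Varden = 0.419 × 30.76% / 13.77% = 0.9360
β_Bellamy = 0.582 × 39.78% / 13.77% = 1.6813
β_Talbot = 0.195 × 29.39% / 13.77% = 0.4162
β_Calder = 0.198 × 44.78% / 13.77% = 0.6439
β_Zeller = 0.203 × 50.77% / 13.77% = 0.7485
β_P = Σ w_i β_i = 0.06×0.5830 + 0.14×0.9360 + 0.32×1.6813 + 0.08×0.4162 + 0.20×0.6439 + 0.20×0.7485 = 1.0158

1.016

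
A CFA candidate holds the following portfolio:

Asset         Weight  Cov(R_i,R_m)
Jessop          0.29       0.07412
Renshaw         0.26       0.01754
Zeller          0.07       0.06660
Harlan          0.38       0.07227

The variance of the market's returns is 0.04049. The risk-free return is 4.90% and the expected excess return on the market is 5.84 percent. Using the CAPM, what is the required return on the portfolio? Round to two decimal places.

13.29%

β_Jessop = 0.07412 / 0.04049 = 1.8306
β_Renshaw = 0.01754 / 0.04049 = 0.4332
β_Zeller = 0.06660 / 0.04049 = 1.6449
β_Harlan = 0.07227 / 0.04049 = 1.7849
β_P = Σ w_i β_i = 0.29×1.8306 + 0.26×0.4332 + 0.07×1.6449 + 0.38×1.7849 = 1.4369
E(R_P) = R_f + β_P × MRP = 4.90% + 1.4369 × 5.84% = 13.29%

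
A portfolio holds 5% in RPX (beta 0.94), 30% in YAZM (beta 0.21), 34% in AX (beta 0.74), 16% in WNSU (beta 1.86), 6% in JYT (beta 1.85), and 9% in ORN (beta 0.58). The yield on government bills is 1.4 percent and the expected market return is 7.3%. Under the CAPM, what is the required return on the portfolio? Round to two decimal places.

6.25%

β_P = Σ w_i β_i = 0.05×0.94 + 0.30×0.21 + 0.34×0.74 + 0.16×1.86 + 0.06×1.85 + 0.09×0.58 = 0.8224
MRP = 7.3% − 1.4% = 5.90%
E(R_P) = R_f + β_P × MRP = 1.4% + 0.8224 × 5.9% = 6.25%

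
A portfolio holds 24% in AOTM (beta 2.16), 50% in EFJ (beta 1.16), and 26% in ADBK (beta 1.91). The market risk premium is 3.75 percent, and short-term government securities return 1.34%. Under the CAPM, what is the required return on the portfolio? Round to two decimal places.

7.32%

β_P = Σ w_i β_i = 0.24×2.16 + 0.50×1.16 + 0.26×1.91 = 1.5950
E(R_P) = R_f + β_P × MRP = 1.34% + 1.5950 × 3.75% = 7.32%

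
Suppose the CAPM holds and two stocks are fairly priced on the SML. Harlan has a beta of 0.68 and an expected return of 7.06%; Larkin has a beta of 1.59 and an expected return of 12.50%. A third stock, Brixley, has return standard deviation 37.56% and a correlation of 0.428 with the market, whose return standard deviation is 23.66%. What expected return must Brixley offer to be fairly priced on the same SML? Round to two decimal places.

7.06%

MRP = (12.50% − 7.06%) / (1.59 − 0.68) = 5.9780%
R_f = 7.06% − 0.68 × 5.9780% = 2.9950%
β_Brixley = ρ·σ_i/σ_m = 0.428 × 37.56 / 23.66 = 0.6794
E(R_Brixley) = R_f + β × MRP = 2.9950% + 0.6794 × 5.9780% = 7.06%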